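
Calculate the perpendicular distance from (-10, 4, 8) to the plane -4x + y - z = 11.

distance = |a·x₀ + b·y₀ + c·z₀ - d| / √(a² + b² + c²)
  = |(-4)·(-10) + 1·4 + (-1)·8 - 11| / √((-4)² + 1² + (-1)²)
  = |40 + 4 - 8 - 11| / √(16 + 1 + 1)
  = |25| / √18
  = 25 / 4.243
  ≈ 5.893

5.893


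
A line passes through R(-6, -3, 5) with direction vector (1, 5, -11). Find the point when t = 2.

P(t) = R + t·d
  = (-6 + 1·2, -3 + 5·2, 5 + (-11)·2)
  = (-6 + 2, -3 + 10, 5 - 22)
  = (-4, 7, -17)

(-4, 7, -17)


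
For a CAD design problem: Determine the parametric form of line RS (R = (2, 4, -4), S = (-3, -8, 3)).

Direction vector d = S - R = (-3 - 2, -8 - 4, 3 + 4) = (-5, -12, 7)
Parametric form r = R + t·d:
x = 2 - 5t, y = 4 - 12t, z = -4 + 7t

x = 2 - 5t, y = 4 - 12t, z = -4 + 7t


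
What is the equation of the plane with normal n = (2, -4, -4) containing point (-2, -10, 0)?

The plane through P with normal n = (a, b, c) satisfies n·(r - P) = 0,
i.e. ax + by + cz = a·x₀ + b·y₀ + c·z₀.
d = 2·(-2) + (-4)·(-10) + (-4)·0
  = -4 + 40 + 0
  = 36
Equation: 2x - 4y - 4z = 36

2x - 4y - 4z = 36


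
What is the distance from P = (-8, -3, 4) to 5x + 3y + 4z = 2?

distance = |a·x₀ + b·y₀ + c·z₀ - d| / √(a² + b² + c²)
  = |5·(-8) + 3·(-3) + 4·4 - 2| / √(5² + 3² + 4²)
  = |-40 - 9 + 16 - 2| / √(25 + 9 + 16)
  = |-35| / √50
  = 35 / 7.071
  ≈ 4.95

4.95


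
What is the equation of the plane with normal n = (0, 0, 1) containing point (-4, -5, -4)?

The plane through P with normal n = (a, b, c) satisfies n·(r - P) = 0,
i.e. ax + by + cz = a·x₀ + b·y₀ + c·z₀.
d = 0·(-4) + 0·(-5) + 1·(-4)
  = 0 + 0 - 4
  = -4
Equation: z = -4

z = -4


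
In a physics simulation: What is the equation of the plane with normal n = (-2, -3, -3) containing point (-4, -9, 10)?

The plane through P with normal n = (a, b, c) satisfies n·(r - P) = 0,
i.e. ax + by + cz = a·x₀ + b·y₀ + c·z₀.
d = (-2)·(-4) + (-3)·(-9) + (-3)·10
  = 8 + 27 - 30
  = 5
Equation: -2x - 3y - 3z = 5

-2x - 3y - 3z = 5


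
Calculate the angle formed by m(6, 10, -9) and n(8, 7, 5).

m·n = 6·8 + 10·7 + (-9)·5 = 48 + 70 - 45 = 73
|m| = √(6² + 10² + (-9)²) = √217 ≈ 14.73
|n| = √(8² + 7² + 5²) = √138 ≈ 11.75
cos θ = (m·n)/(|m||n|) = 73/(14.73·11.75) ≈ 0.4218
θ = arccos(0.4218) ≈ 65.05°

65.05°


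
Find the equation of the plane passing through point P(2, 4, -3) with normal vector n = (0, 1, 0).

The plane through P with normal n = (a, b, c) satisfies n·(r - P) = 0,
i.e. ax + by + cz = a·x₀ + b·y₀ + c·z₀.
d = 0·2 + 1·4 + 0·(-3)
  = 0 + 4 + 0
  = 4
Equation: y = 4

y = 4


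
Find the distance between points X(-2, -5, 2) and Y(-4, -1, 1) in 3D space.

d = √[(x₂-x₁)² + (y₂-y₁)² + (z₂-z₁)²]
  = √[(-2)² + 4² + (-1)²]
  = √[4 + 16 + 1]
  = √21
  ≈ 4.583

4.583


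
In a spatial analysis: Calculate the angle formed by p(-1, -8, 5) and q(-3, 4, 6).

p·q = (-1)·(-3) + (-8)·4 + 5·6 = 3 - 32 + 30 = 1
|p| = √((-1)² + (-8)² + 5²) = √90 ≈ 9.487
|q| = √((-3)² + 4² + 6²) = √61 ≈ 7.81
cos θ = (p·q)/(|p||q|) = 1/(9.487·7.81) ≈ 0.0135
θ = arccos(0.0135) ≈ 89.23°

89.23°


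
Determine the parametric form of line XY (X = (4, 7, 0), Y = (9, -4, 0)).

Direction vector d = Y - X = (9 - 4, -4 - 7, 0 + 0) = (5, -11, 0)
Parametric form r = X + t·d:
x = 4 + 5t, y = 7 - 11t, z = 0

x = 4 + 5t, y = 7 - 11t, z = 0


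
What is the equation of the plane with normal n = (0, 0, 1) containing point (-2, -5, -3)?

The plane through P with normal n = (a, b, c) satisfies n·(r - P) = 0,
i.e. ax + by + cz = a·x₀ + b·y₀ + c·z₀.
d = 0·(-2) + 0·(-5) + 1·(-3)
  = 0 + 0 - 3
  = -3
Equation: z = -3

z = -3


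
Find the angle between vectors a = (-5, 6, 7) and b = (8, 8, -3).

a·b = (-5)·8 + 6·8 + 7·(-3) = -40 + 48 - 21 = -13
|a| = √((-5)² + 6² + 7²) = √110 ≈ 10.49
|b| = √(8² + 8² + (-3)²) = √137 ≈ 11.7
cos θ = (a·b)/(|a||b|) = -13/(10.49·11.7) ≈ -0.1059
θ = arccos(-0.1059) ≈ 96.08°

96.08°


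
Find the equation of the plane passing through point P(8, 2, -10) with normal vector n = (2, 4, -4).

The plane through P with normal n = (a, b, c) satisfies n·(r - P) = 0,
i.e. ax + by + cz = a·x₀ + b·y₀ + c·z₀.
d = 2·8 + 4·2 + (-4)·(-10)
  = 16 + 8 + 40
  = 64
Equation: 2x + 4y - 4z = 64

2x + 4y - 4z = 64


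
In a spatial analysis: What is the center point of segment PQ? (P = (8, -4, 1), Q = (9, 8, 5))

M = ((x₁+x₂)/2, (y₁+y₂)/2, (z₁+z₂)/2)
  = ((8 + 9)/2, (-4 + 8)/2, (1 + 5)/2)
  = (17/2, 4/2, 6/2)
  = (8.5, 2, 3)

(8.5, 2, 3)


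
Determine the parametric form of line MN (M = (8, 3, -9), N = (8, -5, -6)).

Direction vector d = N - M = (8 - 8, -5 - 3, -6 + 9) = (0, -8, 3)
Parametric form r = M + t·d:
x = 8, y = 3 - 8t, z = -9 + 3t

x = 8, y = 3 - 8t, z = -9 + 3t


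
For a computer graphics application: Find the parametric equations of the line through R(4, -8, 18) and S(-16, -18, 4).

Direction vector d = S - R = (-16 - 4, -18 + 8, 4 - 18) = (-20, -10, -14)
Parametric form r = R + t·d:
x = 4 - 20t, y = -8 - 10t, z = 18 - 14t

x = 4 - 20t, y = -8 - 10t, z = 18 - 14t


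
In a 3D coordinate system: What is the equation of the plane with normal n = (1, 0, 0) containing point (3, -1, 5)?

The plane through P with normal n = (a, b, c) satisfies n·(r - P) = 0,
i.e. ax + by + cz = a·x₀ + b·y₀ + c·z₀.
d = 1·3 + 0·(-1) + 0·5
  = 3 + 0 + 0
  = 3
Equation: x = 3

x = 3


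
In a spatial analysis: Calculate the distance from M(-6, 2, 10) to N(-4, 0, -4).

d = √[(x₂-x₁)² + (y₂-y₁)² + (z₂-z₁)²]
  = √[2² + (-2)² + (-14)²]
  = √[4 + 4 + 196]
  = √204
  ≈ 14.28

14.28


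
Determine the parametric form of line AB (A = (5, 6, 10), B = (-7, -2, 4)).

Direction vector d = B - A = (-7 - 5, -2 - 6, 4 - 10) = (-12, -8, -6)
Parametric form r = A + t·d:
x = 5 - 12t, y = 6 - 8t, z = 10 - 6t

x = 5 - 12t, y = 6 - 8t, z = 10 - 6t


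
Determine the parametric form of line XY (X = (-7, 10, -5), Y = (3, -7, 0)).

Direction vector d = Y - X = (3 + 7, -7 - 10, 0 + 5) = (10, -17, 5)
Parametric form r = X + t·d:
x = -7 + 10t, y = 10 - 17t, z = -5 + 5t

x = -7 + 10t, y = 10 - 17t, z = -5 + 5t


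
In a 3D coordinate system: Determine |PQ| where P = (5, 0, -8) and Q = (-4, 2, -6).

d = √[(x₂-x₁)² + (y₂-y₁)² + (z₂-z₁)²]
  = √[(-9)² + 2² + 2²]
  = √[81 + 4 + 4]
  = √89
  ≈ 9.434

9.434


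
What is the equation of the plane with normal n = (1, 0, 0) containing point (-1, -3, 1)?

The plane through P with normal n = (a, b, c) satisfies n·(r - P) = 0,
i.e. ax + by + cz = a·x₀ + b·y₀ + c·z₀.
d = 1·(-1) + 0·(-3) + 0·1
  = -1 + 0 + 0
  = -1
Equation: x = -1

x = -1


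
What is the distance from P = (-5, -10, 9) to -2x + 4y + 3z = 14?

distance = |a·x₀ + b·y₀ + c·z₀ - d| / √(a² + b² + c²)
  = |(-2)·(-5) + 4·(-10) + 3·9 - 14| / √((-2)² + 4² + 3²)
  = |10 - 40 + 27 - 14| / √(4 + 16 + 9)
  = |-17| / √29
  = 17 / 5.385
  ≈ 3.157

3.157


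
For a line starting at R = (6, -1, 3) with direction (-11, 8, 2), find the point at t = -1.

P(t) = R + t·d
  = (6 + (-11)·(-1), -1 + 8·(-1), 3 + 2·(-1))
  = (6 + 11, -1 - 8, 3 - 2)
  = (17, -9, 1)

(17, -9, 1)


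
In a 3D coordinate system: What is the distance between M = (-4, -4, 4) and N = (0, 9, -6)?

d = √[(x₂-x₁)² + (y₂-y₁)² + (z₂-z₁)²]
  = √[4² + 13² + (-10)²]
  = √[16 + 169 + 100]
  = √285
  ≈ 16.88

16.88


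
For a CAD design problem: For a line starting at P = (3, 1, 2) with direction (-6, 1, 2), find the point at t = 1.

P(t) = P + t·d
  = (3 + (-6)·1, 1 + 1·1, 2 + 2·1)
  = (3 - 6, 1 + 1, 2 + 2)
  = (-3, 2, 4)

(-3, 2, 4)


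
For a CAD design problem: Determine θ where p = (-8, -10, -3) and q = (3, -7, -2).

p·q = (-8)·3 + (-10)·(-7) + (-3)·(-2) = -24 + 70 + 6 = 52
|p| = √((-8)² + (-10)² + (-3)²) = √173 ≈ 13.15
|q| = √(3² + (-7)² + (-2)²) = √62 ≈ 7.874
cos θ = (p·q)/(|p||q|) = 52/(13.15·7.874) ≈ 0.5021
θ = arccos(0.5021) ≈ 59.86°

59.86°


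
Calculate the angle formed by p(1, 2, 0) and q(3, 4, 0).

p·q = 1·3 + 2·4 + 0·0 = 3 + 8 + 0 = 11
|p| = √(1² + 2² + 0²) = √5 ≈ 2.236
|q| = √(3² + 4² + 0²) = √25 ≈ 5
cos θ = (p·q)/(|p||q|) = 11/(2.236·5) ≈ 0.9839
θ = arccos(0.9839) ≈ 10.3°

10.3°


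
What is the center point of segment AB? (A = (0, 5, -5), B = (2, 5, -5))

M = ((x₁+x₂)/2, (y₁+y₂)/2, (z₁+z₂)/2)
  = ((0 + 2)/2, (5 + 5)/2, (-5 - 5)/2)
  = (2/2, 10/2, -10/2)
  = (1, 5, -5)

(1, 5, -5)


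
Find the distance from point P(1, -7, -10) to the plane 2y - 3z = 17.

distance = |a·x₀ + b·y₀ + c·z₀ - d| / √(a² + b² + c²)
  = |0·1 + 2·(-7) + (-3)·(-10) - 17| / √(0² + 2² + (-3)²)
  = |0 - 14 + 30 - 17| / √(0 + 4 + 9)
  = |-1| / √13
  = 1 / 3.606
  ≈ 0.2774

0.2774


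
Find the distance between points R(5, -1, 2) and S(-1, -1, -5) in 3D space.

d = √[(x₂-x₁)² + (y₂-y₁)² + (z₂-z₁)²]
  = √[(-6)² + 0² + (-7)²]
  = √[36 + 0 + 49]
  = √85
  ≈ 9.22

9.22


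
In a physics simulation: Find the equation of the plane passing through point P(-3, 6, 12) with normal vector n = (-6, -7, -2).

The plane through P with normal n = (a, b, c) satisfies n·(r - P) = 0,
i.e. ax + by + cz = a·x₀ + b·y₀ + c·z₀.
d = (-6)·(-3) + (-7)·6 + (-2)·12
  = 18 - 42 - 24
  = -48
Equation: -6x - 7y - 2z = -48

-6x - 7y - 2z = -48


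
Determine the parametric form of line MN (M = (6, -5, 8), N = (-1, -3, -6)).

Direction vector d = N - M = (-1 - 6, -3 + 5, -6 - 8) = (-7, 2, -14)
Parametric form r = M + t·d:
x = 6 - 7t, y = -5 + 2t, z = 8 - 14t

x = 6 - 7t, y = -5 + 2t, z = 8 - 14t


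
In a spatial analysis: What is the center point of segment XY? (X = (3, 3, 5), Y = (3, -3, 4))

M = ((x₁+x₂)/2, (y₁+y₂)/2, (z₁+z₂)/2)
  = ((3 + 3)/2, (3 - 3)/2, (5 + 4)/2)
  = (6/2, 0/2, 9/2)
  = (3, 0, 4.5)

(3, 0, 4.5)


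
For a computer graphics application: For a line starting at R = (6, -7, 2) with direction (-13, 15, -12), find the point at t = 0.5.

P(t) = R + t·d
  = (6 + (-13)·0.5, -7 + 15·0.5, 2 + (-12)·0.5)
  = (6 - 6.5, -7 + 7.5, 2 - 6)
  = (-0.5, 0.5, -4)

(-0.5, 0.5, -4)


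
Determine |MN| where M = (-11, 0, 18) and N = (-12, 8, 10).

d = √[(x₂-x₁)² + (y₂-y₁)² + (z₂-z₁)²]
  = √[(-1)² + 8² + (-8)²]
  = √[1 + 64 + 64]
  = √129
  ≈ 11.36

11.36


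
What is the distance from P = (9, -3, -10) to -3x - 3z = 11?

distance = |a·x₀ + b·y₀ + c·z₀ - d| / √(a² + b² + c²)
  = |(-3)·9 + 0·(-3) + (-3)·(-10) - 11| / √((-3)² + 0² + (-3)²)
  = |-27 + 0 + 30 - 11| / √(9 + 0 + 9)
  = |-8| / √18
  = 8 / 4.243
  ≈ 1.886

1.886


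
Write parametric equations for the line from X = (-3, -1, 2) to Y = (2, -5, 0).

Direction vector d = Y - X = (2 + 3, -5 + 1, 0 - 2) = (5, -4, -2)
Parametric form r = X + t·d:
x = -3 + 5t, y = -1 - 4t, z = 2 - 2t

x = -3 + 5t, y = -1 - 4t, z = 2 - 2t


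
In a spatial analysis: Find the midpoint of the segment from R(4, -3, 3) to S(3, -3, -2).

M = ((x₁+x₂)/2, (y₁+y₂)/2, (z₁+z₂)/2)
  = ((4 + 3)/2, (-3 - 3)/2, (3 - 2)/2)
  = (7/2, -6/2, 1/2)
  = (3.5, -3, 0.5)

(3.5, -3, 0.5)


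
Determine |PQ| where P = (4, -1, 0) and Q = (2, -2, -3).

d = √[(x₂-x₁)² + (y₂-y₁)² + (z₂-z₁)²]
  = √[(-2)² + (-1)² + (-3)²]
  = √[4 + 1 + 9]
  = √14
  ≈ 3.742

3.742


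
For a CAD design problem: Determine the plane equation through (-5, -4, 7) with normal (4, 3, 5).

The plane through P with normal n = (a, b, c) satisfies n·(r - P) = 0,
i.e. ax + by + cz = a·x₀ + b·y₀ + c·z₀.
d = 4·(-5) + 3·(-4) + 5·7
  = -20 - 12 + 35
  = 3
Equation: 4x + 3y + 5z = 3

4x + 3y + 5z = 3


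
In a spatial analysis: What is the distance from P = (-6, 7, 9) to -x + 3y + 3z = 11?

distance = |a·x₀ + b·y₀ + c·z₀ - d| / √(a² + b² + c²)
  = |(-1)·(-6) + 3·7 + 3·9 - 11| / √((-1)² + 3² + 3²)
  = |6 + 21 + 27 - 11| / √(1 + 9 + 9)
  = |43| / √19
  = 43 / 4.359
  ≈ 9.865

9.865


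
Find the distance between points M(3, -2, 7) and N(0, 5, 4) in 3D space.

d = √[(x₂-x₁)² + (y₂-y₁)² + (z₂-z₁)²]
  = √[(-3)² + 7² + (-3)²]
  = √[9 + 49 + 9]
  = √67
  ≈ 8.185

8.185


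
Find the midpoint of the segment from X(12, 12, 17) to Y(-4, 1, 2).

M = ((x₁+x₂)/2, (y₁+y₂)/2, (z₁+z₂)/2)
  = ((12 - 4)/2, (12 + 1)/2, (17 + 2)/2)
  = (8/2, 13/2, 19/2)
  = (4, 6.5, 9.5)

(4, 6.5, 9.5)


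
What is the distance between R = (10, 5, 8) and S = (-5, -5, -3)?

d = √[(x₂-x₁)² + (y₂-y₁)² + (z₂-z₁)²]
  = √[(-15)² + (-10)² + (-11)²]
  = √[225 + 100 + 121]
  = √446
  ≈ 21.12

21.12


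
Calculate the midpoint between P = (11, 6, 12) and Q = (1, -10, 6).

M = ((x₁+x₂)/2, (y₁+y₂)/2, (z₁+z₂)/2)
  = ((11 + 1)/2, (6 - 10)/2, (12 + 6)/2)
  = (12/2, -4/2, 18/2)
  = (6, -2, 9)

(6, -2, 9)


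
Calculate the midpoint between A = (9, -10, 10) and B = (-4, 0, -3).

M = ((x₁+x₂)/2, (y₁+y₂)/2, (z₁+z₂)/2)
  = ((9 - 4)/2, (-10 + 0)/2, (10 - 3)/2)
  = (5/2, -10/2, 7/2)
  = (2.5, -5, 3.5)

(2.5, -5, 3.5)


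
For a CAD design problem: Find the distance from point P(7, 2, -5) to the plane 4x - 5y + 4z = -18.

distance = |a·x₀ + b·y₀ + c·z₀ - d| / √(a² + b² + c²)
  = |4·7 + (-5)·2 + 4·(-5) - (-18)| / √(4² + (-5)² + 4²)
  = |28 - 10 - 20 + 18| / √(16 + 25 + 16)
  = |16| / √57
  = 16 / 7.55
  ≈ 2.119

2.119


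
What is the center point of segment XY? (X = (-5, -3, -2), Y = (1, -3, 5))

M = ((x₁+x₂)/2, (y₁+y₂)/2, (z₁+z₂)/2)
  = ((-5 + 1)/2, (-3 - 3)/2, (-2 + 5)/2)
  = (-4/2, -6/2, 3/2)
  = (-2, -3, 1.5)

(-2, -3, 1.5)


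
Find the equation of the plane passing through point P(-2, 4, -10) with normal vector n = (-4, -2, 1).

The plane through P with normal n = (a, b, c) satisfies n·(r - P) = 0,
i.e. ax + by + cz = a·x₀ + b·y₀ + c·z₀.
d = (-4)·(-2) + (-2)·4 + 1·(-10)
  = 8 - 8 - 10
  = -10
Equation: -4x - 2y + z = -10

-4x - 2y + z = -10


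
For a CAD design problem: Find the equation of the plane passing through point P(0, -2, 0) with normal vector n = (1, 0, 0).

The plane through P with normal n = (a, b, c) satisfies n·(r - P) = 0,
i.e. ax + by + cz = a·x₀ + b·y₀ + c·z₀.
d = 1·0 + 0·(-2) + 0·0
  = 0 + 0 + 0
  = 0
Equation: x = 0

x = 0


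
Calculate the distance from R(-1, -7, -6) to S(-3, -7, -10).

d = √[(x₂-x₁)² + (y₂-y₁)² + (z₂-z₁)²]
  = √[(-2)² + 0² + (-4)²]
  = √[4 + 0 + 16]
  = √20
  ≈ 4.472

4.472


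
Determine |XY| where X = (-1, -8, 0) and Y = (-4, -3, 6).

d = √[(x₂-x₁)² + (y₂-y₁)² + (z₂-z₁)²]
  = √[(-3)² + 5² + 6²]
  = √[9 + 25 + 36]
  = √70
  ≈ 8.367

8.367


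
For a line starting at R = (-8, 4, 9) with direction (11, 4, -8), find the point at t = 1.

P(t) = R + t·d
  = (-8 + 11·1, 4 + 4·1, 9 + (-8)·1)
  = (-8 + 11, 4 + 4, 9 - 8)
  = (3, 8, 1)

(3, 8, 1)


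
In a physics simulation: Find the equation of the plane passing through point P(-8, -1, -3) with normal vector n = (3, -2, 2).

The plane through P with normal n = (a, b, c) satisfies n·(r - P) = 0,
i.e. ax + by + cz = a·x₀ + b·y₀ + c·z₀.
d = 3·(-8) + (-2)·(-1) + 2·(-3)
  = -24 + 2 - 6
  = -28
Equation: 3x - 2y + 2z = -28

3x - 2y + 2z = -28


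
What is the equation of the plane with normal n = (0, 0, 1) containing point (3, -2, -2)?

The plane through P with normal n = (a, b, c) satisfies n·(r - P) = 0,
i.e. ax + by + cz = a·x₀ + b·y₀ + c·z₀.
d = 0·3 + 0·(-2) + 1·(-2)
  = 0 + 0 - 2
  = -2
Equation: z = -2

z = -2


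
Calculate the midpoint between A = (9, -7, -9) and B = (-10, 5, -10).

M = ((x₁+x₂)/2, (y₁+y₂)/2, (z₁+z₂)/2)
  = ((9 - 10)/2, (-7 + 5)/2, (-9 - 10)/2)
  = (-1/2, -2/2, -19/2)
  = (-0.5, -1, -9.5)

(-0.5, -1, -9.5)


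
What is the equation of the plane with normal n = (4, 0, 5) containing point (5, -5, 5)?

The plane through P with normal n = (a, b, c) satisfies n·(r - P) = 0,
i.e. ax + by + cz = a·x₀ + b·y₀ + c·z₀.
d = 4·5 + 0·(-5) + 5·5
  = 20 + 0 + 25
  = 45
Equation: 4x + 5z = 45

4x + 5z = 45


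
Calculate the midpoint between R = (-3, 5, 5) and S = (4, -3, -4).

M = ((x₁+x₂)/2, (y₁+y₂)/2, (z₁+z₂)/2)
  = ((-3 + 4)/2, (5 - 3)/2, (5 - 4)/2)
  = (1/2, 2/2, 1/2)
  = (0.5, 1, 0.5)

(0.5, 1, 0.5)


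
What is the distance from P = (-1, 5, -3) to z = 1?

distance = |a·x₀ + b·y₀ + c·z₀ - d| / √(a² + b² + c²)
  = |0·(-1) + 0·5 + 1·(-3) - 1| / √(0² + 0² + 1²)
  = |0 + 0 - 3 - 1| / √(0 + 0 + 1)
  = |-4| / √1
  = 4 / 1
  ≈ 4

4


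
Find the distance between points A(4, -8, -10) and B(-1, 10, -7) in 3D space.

d = √[(x₂-x₁)² + (y₂-y₁)² + (z₂-z₁)²]
  = √[(-5)² + 18² + 3²]
  = √[25 + 324 + 9]
  = √358
  ≈ 18.92

18.92


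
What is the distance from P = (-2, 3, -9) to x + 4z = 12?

distance = |a·x₀ + b·y₀ + c·z₀ - d| / √(a² + b² + c²)
  = |1·(-2) + 0·3 + 4·(-9) - 12| / √(1² + 0² + 4²)
  = |-2 + 0 - 36 - 12| / √(1 + 0 + 16)
  = |-50| / √17
  = 50 / 4.123
  ≈ 12.13

12.13


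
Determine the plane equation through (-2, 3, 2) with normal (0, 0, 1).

The plane through P with normal n = (a, b, c) satisfies n·(r - P) = 0,
i.e. ax + by + cz = a·x₀ + b·y₀ + c·z₀.
d = 0·(-2) + 0·3 + 1·2
  = 0 + 0 + 2
  = 2
Equation: z = 2

z = 2


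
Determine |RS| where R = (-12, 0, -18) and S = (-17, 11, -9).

d = √[(x₂-x₁)² + (y₂-y₁)² + (z₂-z₁)²]
  = √[(-5)² + 11² + 9²]
  = √[25 + 121 + 81]
  = √227
  ≈ 15.07

15.07


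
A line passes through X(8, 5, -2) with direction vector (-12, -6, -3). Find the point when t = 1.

P(t) = X + t·d
  = (8 + (-12)·1, 5 + (-6)·1, -2 + (-3)·1)
  = (8 - 12, 5 - 6, -2 - 3)
  = (-4, -1, -5)

(-4, -1, -5)


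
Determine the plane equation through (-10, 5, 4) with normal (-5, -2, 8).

The plane through P with normal n = (a, b, c) satisfies n·(r - P) = 0,
i.e. ax + by + cz = a·x₀ + b·y₀ + c·z₀.
d = (-5)·(-10) + (-2)·5 + 8·4
  = 50 - 10 + 32
  = 72
Equation: -5x - 2y + 8z = 72

-5x - 2y + 8z = 72


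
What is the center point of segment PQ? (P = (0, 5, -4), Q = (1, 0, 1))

M = ((x₁+x₂)/2, (y₁+y₂)/2, (z₁+z₂)/2)
  = ((0 + 1)/2, (5 + 0)/2, (-4 + 1)/2)
  = (1/2, 5/2, -3/2)
  = (0.5, 2.5, -1.5)

(0.5, 2.5, -1.5)


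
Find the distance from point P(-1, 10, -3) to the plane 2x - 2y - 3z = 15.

distance = |a·x₀ + b·y₀ + c·z₀ - d| / √(a² + b² + c²)
  = |2·(-1) + (-2)·10 + (-3)·(-3) - 15| / √(2² + (-2)² + (-3)²)
  = |-2 - 20 + 9 - 15| / √(4 + 4 + 9)
  = |-28| / √17
  = 28 / 4.123
  ≈ 6.791

6.791


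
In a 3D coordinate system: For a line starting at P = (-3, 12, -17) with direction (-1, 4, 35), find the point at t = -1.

P(t) = P + t·d
  = (-3 + (-1)·(-1), 12 + 4·(-1), -17 + 35·(-1))
  = (-3 + 1, 12 - 4, -17 - 35)
  = (-2, 8, -52)

(-2, 8, -52)


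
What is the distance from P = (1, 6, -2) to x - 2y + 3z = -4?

distance = |a·x₀ + b·y₀ + c·z₀ - d| / √(a² + b² + c²)
  = |1·1 + (-2)·6 + 3·(-2) - (-4)| / √(1² + (-2)² + 3²)
  = |1 - 12 - 6 + 4| / √(1 + 4 + 9)
  = |-13| / √14
  = 13 / 3.742
  ≈ 3.474

3.474


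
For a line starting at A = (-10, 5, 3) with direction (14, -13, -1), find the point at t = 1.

P(t) = A + t·d
  = (-10 + 14·1, 5 + (-13)·1, 3 + (-1)·1)
  = (-10 + 14, 5 - 13, 3 - 1)
  = (4, -8, 2)

(4, -8, 2)


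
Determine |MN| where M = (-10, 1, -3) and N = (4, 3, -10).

d = √[(x₂-x₁)² + (y₂-y₁)² + (z₂-z₁)²]
  = √[14² + 2² + (-7)²]
  = √[196 + 4 + 49]
  = √249
  ≈ 15.78

15.78


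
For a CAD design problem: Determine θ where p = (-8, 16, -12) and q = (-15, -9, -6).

p·q = (-8)·(-15) + 16·(-9) + (-12)·(-6) = 120 - 144 + 72 = 48
|p| = √((-8)² + 16² + (-12)²) = √464 ≈ 21.54
|q| = √((-15)² + (-9)² + (-6)²) = √342 ≈ 18.49
cos θ = (p·q)/(|p||q|) = 48/(21.54·18.49) ≈ 0.1205
θ = arccos(0.1205) ≈ 83.08°

83.08°


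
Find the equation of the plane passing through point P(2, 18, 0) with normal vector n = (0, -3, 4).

The plane through P with normal n = (a, b, c) satisfies n·(r - P) = 0,
i.e. ax + by + cz = a·x₀ + b·y₀ + c·z₀.
d = 0·2 + (-3)·18 + 4·0
  = 0 - 54 + 0
  = -54
Equation: -3y + 4z = -54

-3y + 4z = -54


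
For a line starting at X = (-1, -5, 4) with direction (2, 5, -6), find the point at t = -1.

P(t) = X + t·d
  = (-1 + 2·(-1), -5 + 5·(-1), 4 + (-6)·(-1))
  = (-1 - 2, -5 - 5, 4 + 6)
  = (-3, -10, 10)

(-3, -10, 10)


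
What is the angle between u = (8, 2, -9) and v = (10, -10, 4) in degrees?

u·v = 8·10 + 2·(-10) + (-9)·4 = 80 - 20 - 36 = 24
|u| = √(8² + 2² + (-9)²) = √149 ≈ 12.21
|v| = √(10² + (-10)² + 4²) = √216 ≈ 14.7
cos θ = (u·v)/(|u||v|) = 24/(12.21·14.7) ≈ 0.1338
θ = arccos(0.1338) ≈ 82.31°

82.31°


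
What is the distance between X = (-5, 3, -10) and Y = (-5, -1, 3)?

d = √[(x₂-x₁)² + (y₂-y₁)² + (z₂-z₁)²]
  = √[0² + (-4)² + 13²]
  = √[0 + 16 + 169]
  = √185
  ≈ 13.6

13.6


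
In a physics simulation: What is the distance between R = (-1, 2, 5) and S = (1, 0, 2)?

d = √[(x₂-x₁)² + (y₂-y₁)² + (z₂-z₁)²]
  = √[2² + (-2)² + (-3)²]
  = √[4 + 4 + 9]
  = √17
  ≈ 4.123

4.123


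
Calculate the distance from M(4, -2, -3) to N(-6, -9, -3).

d = √[(x₂-x₁)² + (y₂-y₁)² + (z₂-z₁)²]
  = √[(-10)² + (-7)² + 0²]
  = √[100 + 49 + 0]
  = √149
  ≈ 12.21

12.21


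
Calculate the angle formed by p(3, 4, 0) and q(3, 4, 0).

p·q = 3·3 + 4·4 + 0·0 = 9 + 16 + 0 = 25
|p| = √(3² + 4² + 0²) = √25 ≈ 5
|q| = √(3² + 4² + 0²) = √25 ≈ 5
cos θ = (p·q)/(|p||q|) = 25/(5·5) ≈ 1
θ = arccos(1) ≈ 0°

0°


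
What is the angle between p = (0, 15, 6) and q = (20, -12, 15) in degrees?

p·q = 0·20 + 15·(-12) + 6·15 = 0 - 180 + 90 = -90
|p| = √(0² + 15² + 6²) = √261 ≈ 16.16
|q| = √(20² + (-12)² + 15²) = √769 ≈ 27.73
cos θ = (p·q)/(|p||q|) = -90/(16.16·27.73) ≈ -0.2009
θ = arccos(-0.2009) ≈ 101.6°

101.6°


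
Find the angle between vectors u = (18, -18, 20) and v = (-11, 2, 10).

u·v = 18·(-11) + (-18)·2 + 20·10 = -198 - 36 + 200 = -34
|u| = √(18² + (-18)² + 20²) = √1048 ≈ 32.37
|v| = √((-11)² + 2² + 10²) = √225 ≈ 15
cos θ = (u·v)/(|u||v|) = -34/(32.37·15) ≈ -0.07002
θ = arccos(-0.07002) ≈ 94.01°

94.01°


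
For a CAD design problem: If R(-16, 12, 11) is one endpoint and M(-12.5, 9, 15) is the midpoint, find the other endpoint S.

S = 2M - R
  = (2·(-12.5) - (-16), 2·9 - 12, 2·15 - 11)
  = (-25 + 16, 18 - 12, 30 - 11)
  = (-9, 6, 19)

(-9, 6, 19)


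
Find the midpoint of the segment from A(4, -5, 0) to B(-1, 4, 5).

M = ((x₁+x₂)/2, (y₁+y₂)/2, (z₁+z₂)/2)
  = ((4 - 1)/2, (-5 + 4)/2, (0 + 5)/2)
  = (3/2, -1/2, 5/2)
  = (1.5, -0.5, 2.5)

(1.5, -0.5, 2.5)


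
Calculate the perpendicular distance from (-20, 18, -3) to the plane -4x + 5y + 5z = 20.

distance = |a·x₀ + b·y₀ + c·z₀ - d| / √(a² + b² + c²)
  = |(-4)·(-20) + 5·18 + 5·(-3) - 20| / √((-4)² + 5² + 5²)
  = |80 + 90 - 15 - 20| / √(16 + 25 + 25)
  = |135| / √66
  = 135 / 8.124
  ≈ 16.62

16.62


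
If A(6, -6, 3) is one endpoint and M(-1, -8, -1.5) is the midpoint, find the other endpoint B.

B = 2M - A
  = (2·(-1) - 6, 2·(-8) - (-6), 2·(-1.5) - 3)
  = (-2 - 6, -16 + 6, -3 - 3)
  = (-8, -10, -6)

(-8, -10, -6)


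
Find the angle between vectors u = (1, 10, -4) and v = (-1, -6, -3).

u·v = 1·(-1) + 10·(-6) + (-4)·(-3) = -1 - 60 + 12 = -49
|u| = √(1² + 10² + (-4)²) = √117 ≈ 10.82
|v| = √((-1)² + (-6)² + (-3)²) = √46 ≈ 6.782
cos θ = (u·v)/(|u||v|) = -49/(10.82·6.782) ≈ -0.6679
θ = arccos(-0.6679) ≈ 131.9°

131.9°


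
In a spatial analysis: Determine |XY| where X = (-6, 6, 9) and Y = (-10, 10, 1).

d = √[(x₂-x₁)² + (y₂-y₁)² + (z₂-z₁)²]
  = √[(-4)² + 4² + (-8)²]
  = √[16 + 16 + 64]
  = √96
  ≈ 9.798

9.798


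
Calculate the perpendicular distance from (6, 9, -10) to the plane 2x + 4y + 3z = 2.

distance = |a·x₀ + b·y₀ + c·z₀ - d| / √(a² + b² + c²)
  = |2·6 + 4·9 + 3·(-10) - 2| / √(2² + 4² + 3²)
  = |12 + 36 - 30 - 2| / √(4 + 16 + 9)
  = |16| / √29
  = 16 / 5.385
  ≈ 2.971

2.971


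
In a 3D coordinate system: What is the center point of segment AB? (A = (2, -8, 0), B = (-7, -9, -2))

M = ((x₁+x₂)/2, (y₁+y₂)/2, (z₁+z₂)/2)
  = ((2 - 7)/2, (-8 - 9)/2, (0 - 2)/2)
  = (-5/2, -17/2, -2/2)
  = (-2.5, -8.5, -1)

(-2.5, -8.5, -1)


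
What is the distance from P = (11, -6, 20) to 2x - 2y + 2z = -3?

distance = |a·x₀ + b·y₀ + c·z₀ - d| / √(a² + b² + c²)
  = |2·11 + (-2)·(-6) + 2·20 - (-3)| / √(2² + (-2)² + 2²)
  = |22 + 12 + 40 + 3| / √(4 + 4 + 4)
  = |77| / √12
  = 77 / 3.464
  ≈ 22.23

22.23


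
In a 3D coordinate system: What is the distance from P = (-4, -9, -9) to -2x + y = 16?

distance = |a·x₀ + b·y₀ + c·z₀ - d| / √(a² + b² + c²)
  = |(-2)·(-4) + 1·(-9) + 0·(-9) - 16| / √((-2)² + 1² + 0²)
  = |8 - 9 + 0 - 16| / √(4 + 1 + 0)
  = |-17| / √5
  = 17 / 2.236
  ≈ 7.603

7.603


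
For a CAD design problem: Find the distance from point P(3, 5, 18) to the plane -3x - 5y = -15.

distance = |a·x₀ + b·y₀ + c·z₀ - d| / √(a² + b² + c²)
  = |(-3)·3 + (-5)·5 + 0·18 - (-15)| / √((-3)² + (-5)² + 0²)
  = |-9 - 25 + 0 + 15| / √(9 + 25 + 0)
  = |-19| / √34
  = 19 / 5.831
  ≈ 3.258

3.258


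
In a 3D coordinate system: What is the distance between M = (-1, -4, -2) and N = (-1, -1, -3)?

d = √[(x₂-x₁)² + (y₂-y₁)² + (z₂-z₁)²]
  = √[0² + 3² + (-1)²]
  = √[0 + 9 + 1]
  = √10
  ≈ 3.162

3.162


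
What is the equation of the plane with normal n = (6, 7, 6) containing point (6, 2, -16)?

The plane through P with normal n = (a, b, c) satisfies n·(r - P) = 0,
i.e. ax + by + cz = a·x₀ + b·y₀ + c·z₀.
d = 6·6 + 7·2 + 6·(-16)
  = 36 + 14 - 96
  = -46
Equation: 6x + 7y + 6z = -46

6x + 7y + 6z = -46


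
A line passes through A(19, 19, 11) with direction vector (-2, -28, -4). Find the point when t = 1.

P(t) = A + t·d
  = (19 + (-2)·1, 19 + (-28)·1, 11 + (-4)·1)
  = (19 - 2, 19 - 28, 11 - 4)
  = (17, -9, 7)

(17, -9, 7)


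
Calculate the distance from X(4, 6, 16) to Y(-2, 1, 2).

d = √[(x₂-x₁)² + (y₂-y₁)² + (z₂-z₁)²]
  = √[(-6)² + (-5)² + (-14)²]
  = √[36 + 25 + 196]
  = √257
  ≈ 16.03

16.03


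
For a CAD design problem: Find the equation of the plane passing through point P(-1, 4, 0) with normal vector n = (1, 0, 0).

The plane through P with normal n = (a, b, c) satisfies n·(r - P) = 0,
i.e. ax + by + cz = a·x₀ + b·y₀ + c·z₀.
d = 1·(-1) + 0·4 + 0·0
  = -1 + 0 + 0
  = -1
Equation: x = -1

x = -1


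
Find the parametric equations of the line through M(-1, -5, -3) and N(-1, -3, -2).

Direction vector d = N - M = (-1 + 1, -3 + 5, -2 + 3) = (0, 2, 1)
Parametric form r = M + t·d:
x = -1, y = -5 + 2t, z = -3 + t

x = -1, y = -5 + 2t, z = -3 + t


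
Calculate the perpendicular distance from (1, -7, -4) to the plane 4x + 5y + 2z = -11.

distance = |a·x₀ + b·y₀ + c·z₀ - d| / √(a² + b² + c²)
  = |4·1 + 5·(-7) + 2·(-4) - (-11)| / √(4² + 5² + 2²)
  = |4 - 35 - 8 + 11| / √(16 + 25 + 4)
  = |-28| / √45
  = 28 / 6.708
  ≈ 4.174

4.174


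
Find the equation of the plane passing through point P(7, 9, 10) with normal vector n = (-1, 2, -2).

The plane through P with normal n = (a, b, c) satisfies n·(r - P) = 0,
i.e. ax + by + cz = a·x₀ + b·y₀ + c·z₀.
d = (-1)·7 + 2·9 + (-2)·10
  = -7 + 18 - 20
  = -9
Equation: -x + 2y - 2z = -9

-x + 2y - 2z = -9


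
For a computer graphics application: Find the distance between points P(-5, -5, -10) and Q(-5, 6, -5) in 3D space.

d = √[(x₂-x₁)² + (y₂-y₁)² + (z₂-z₁)²]
  = √[0² + 11² + 5²]
  = √[0 + 121 + 25]
  = √146
  ≈ 12.08

12.08


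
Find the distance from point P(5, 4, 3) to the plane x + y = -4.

distance = |a·x₀ + b·y₀ + c·z₀ - d| / √(a² + b² + c²)
  = |1·5 + 1·4 + 0·3 - (-4)| / √(1² + 1² + 0²)
  = |5 + 4 + 0 + 4| / √(1 + 1 + 0)
  = |13| / √2
  = 13 / 1.414
  ≈ 9.192

9.192


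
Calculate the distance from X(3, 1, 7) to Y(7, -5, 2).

d = √[(x₂-x₁)² + (y₂-y₁)² + (z₂-z₁)²]
  = √[4² + (-6)² + (-5)²]
  = √[16 + 36 + 25]
  = √77
  ≈ 8.775

8.775


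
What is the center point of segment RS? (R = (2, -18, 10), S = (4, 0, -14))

M = ((x₁+x₂)/2, (y₁+y₂)/2, (z₁+z₂)/2)
  = ((2 + 4)/2, (-18 + 0)/2, (10 - 14)/2)
  = (6/2, -18/2, -4/2)
  = (3, -9, -2)

(3, -9, -2)


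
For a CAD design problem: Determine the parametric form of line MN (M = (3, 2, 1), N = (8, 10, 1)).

Direction vector d = N - M = (8 - 3, 10 - 2, 1 - 1) = (5, 8, 0)
Parametric form r = M + t·d:
x = 3 + 5t, y = 2 + 8t, z = 1

x = 3 + 5t, y = 2 + 8t, z = 1


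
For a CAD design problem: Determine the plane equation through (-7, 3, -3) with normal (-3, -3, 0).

The plane through P with normal n = (a, b, c) satisfies n·(r - P) = 0,
i.e. ax + by + cz = a·x₀ + b·y₀ + c·z₀.
d = (-3)·(-7) + (-3)·3 + 0·(-3)
  = 21 - 9 + 0
  = 12
Equation: -3x - 3y = 12

-3x - 3y = 12


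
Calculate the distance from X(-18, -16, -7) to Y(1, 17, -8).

d = √[(x₂-x₁)² + (y₂-y₁)² + (z₂-z₁)²]
  = √[19² + 33² + (-1)²]
  = √[361 + 1089 + 1]
  = √1451
  ≈ 38.09

38.09


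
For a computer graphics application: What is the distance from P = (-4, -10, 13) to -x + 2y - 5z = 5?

distance = |a·x₀ + b·y₀ + c·z₀ - d| / √(a² + b² + c²)
  = |(-1)·(-4) + 2·(-10) + (-5)·13 - 5| / √((-1)² + 2² + (-5)²)
  = |4 - 20 - 65 - 5| / √(1 + 4 + 25)
  = |-86| / √30
  = 86 / 5.477
  ≈ 15.7

15.7


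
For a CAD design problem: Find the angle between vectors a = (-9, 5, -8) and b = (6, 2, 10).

a·b = (-9)·6 + 5·2 + (-8)·10 = -54 + 10 - 80 = -124
|a| = √((-9)² + 5² + (-8)²) = √170 ≈ 13.04
|b| = √(6² + 2² + 10²) = √140 ≈ 11.83
cos θ = (a·b)/(|a||b|) = -124/(13.04·11.83) ≈ -0.8038
θ = arccos(-0.8038) ≈ 143.5°

143.5°


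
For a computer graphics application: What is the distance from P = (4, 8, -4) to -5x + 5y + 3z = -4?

distance = |a·x₀ + b·y₀ + c·z₀ - d| / √(a² + b² + c²)
  = |(-5)·4 + 5·8 + 3·(-4) - (-4)| / √((-5)² + 5² + 3²)
  = |-20 + 40 - 12 + 4| / √(25 + 25 + 9)
  = |12| / √59
  = 12 / 7.681
  ≈ 1.562

1.562


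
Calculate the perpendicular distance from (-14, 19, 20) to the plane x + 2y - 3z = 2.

distance = |a·x₀ + b·y₀ + c·z₀ - d| / √(a² + b² + c²)
  = |1·(-14) + 2·19 + (-3)·20 - 2| / √(1² + 2² + (-3)²)
  = |-14 + 38 - 60 - 2| / √(1 + 4 + 9)
  = |-38| / √14
  = 38 / 3.742
  ≈ 10.16

10.16


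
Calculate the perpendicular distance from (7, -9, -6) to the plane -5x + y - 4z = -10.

distance = |a·x₀ + b·y₀ + c·z₀ - d| / √(a² + b² + c²)
  = |(-5)·7 + 1·(-9) + (-4)·(-6) - (-10)| / √((-5)² + 1² + (-4)²)
  = |-35 - 9 + 24 + 10| / √(25 + 1 + 16)
  = |-10| / √42
  = 10 / 6.481
  ≈ 1.543

1.543


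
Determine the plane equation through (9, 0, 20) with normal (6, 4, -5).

The plane through P with normal n = (a, b, c) satisfies n·(r - P) = 0,
i.e. ax + by + cz = a·x₀ + b·y₀ + c·z₀.
d = 6·9 + 4·0 + (-5)·20
  = 54 + 0 - 100
  = -46
Equation: 6x + 4y - 5z = -46

6x + 4y - 5z = -46


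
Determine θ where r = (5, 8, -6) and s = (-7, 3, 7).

r·s = 5·(-7) + 8·3 + (-6)·7 = -35 + 24 - 42 = -53
|r| = √(5² + 8² + (-6)²) = √125 ≈ 11.18
|s| = √((-7)² + 3² + 7²) = √107 ≈ 10.34
cos θ = (r·s)/(|r||s|) = -53/(11.18·10.34) ≈ -0.4583
θ = arccos(-0.4583) ≈ 117.3°

117.3°


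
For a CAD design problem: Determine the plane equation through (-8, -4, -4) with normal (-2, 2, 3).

The plane through P with normal n = (a, b, c) satisfies n·(r - P) = 0,
i.e. ax + by + cz = a·x₀ + b·y₀ + c·z₀.
d = (-2)·(-8) + 2·(-4) + 3·(-4)
  = 16 - 8 - 12
  = -4
Equation: -2x + 2y + 3z = -4

-2x + 2y + 3z = -4


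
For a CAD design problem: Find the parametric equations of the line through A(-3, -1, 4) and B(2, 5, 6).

Direction vector d = B - A = (2 + 3, 5 + 1, 6 - 4) = (5, 6, 2)
Parametric form r = A + t·d:
x = -3 + 5t, y = -1 + 6t, z = 4 + 2t

x = -3 + 5t, y = -1 + 6t, z = 4 + 2t


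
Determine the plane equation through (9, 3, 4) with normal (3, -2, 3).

The plane through P with normal n = (a, b, c) satisfies n·(r - P) = 0,
i.e. ax + by + cz = a·x₀ + b·y₀ + c·z₀.
d = 3·9 + (-2)·3 + 3·4
  = 27 - 6 + 12
  = 33
Equation: 3x - 2y + 3z = 33

3x - 2y + 3z = 33


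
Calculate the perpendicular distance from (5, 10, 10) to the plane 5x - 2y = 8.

distance = |a·x₀ + b·y₀ + c·z₀ - d| / √(a² + b² + c²)
  = |5·5 + (-2)·10 + 0·10 - 8| / √(5² + (-2)² + 0²)
  = |25 - 20 + 0 - 8| / √(25 + 4 + 0)
  = |-3| / √29
  = 3 / 5.385
  ≈ 0.5571

0.5571


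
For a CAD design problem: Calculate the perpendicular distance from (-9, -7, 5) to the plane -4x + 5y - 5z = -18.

distance = |a·x₀ + b·y₀ + c·z₀ - d| / √(a² + b² + c²)
  = |(-4)·(-9) + 5·(-7) + (-5)·5 - (-18)| / √((-4)² + 5² + (-5)²)
  = |36 - 35 - 25 + 18| / √(16 + 25 + 25)
  = |-6| / √66
  = 6 / 8.124
  ≈ 0.7385

0.7385


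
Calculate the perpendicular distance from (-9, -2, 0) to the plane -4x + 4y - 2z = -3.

distance = |a·x₀ + b·y₀ + c·z₀ - d| / √(a² + b² + c²)
  = |(-4)·(-9) + 4·(-2) + (-2)·0 - (-3)| / √((-4)² + 4² + (-2)²)
  = |36 - 8 + 0 + 3| / √(16 + 16 + 4)
  = |31| / √36
  = 31 / 6
  ≈ 5.167

5.167


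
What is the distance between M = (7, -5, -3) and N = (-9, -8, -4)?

d = √[(x₂-x₁)² + (y₂-y₁)² + (z₂-z₁)²]
  = √[(-16)² + (-3)² + (-1)²]
  = √[256 + 9 + 1]
  = √266
  ≈ 16.31

16.31


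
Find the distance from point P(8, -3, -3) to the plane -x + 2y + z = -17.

distance = |a·x₀ + b·y₀ + c·z₀ - d| / √(a² + b² + c²)
  = |(-1)·8 + 2·(-3) + 1·(-3) - (-17)| / √((-1)² + 2² + 1²)
  = |-8 - 6 - 3 + 17| / √(1 + 4 + 1)
  = |0| / √6
  = 0 / 2.449
  ≈ 0

0


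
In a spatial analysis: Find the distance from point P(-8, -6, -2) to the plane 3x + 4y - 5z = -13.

distance = |a·x₀ + b·y₀ + c·z₀ - d| / √(a² + b² + c²)
  = |3·(-8) + 4·(-6) + (-5)·(-2) - (-13)| / √(3² + 4² + (-5)²)
  = |-24 - 24 + 10 + 13| / √(9 + 16 + 25)
  = |-25| / √50
  = 25 / 7.071
  ≈ 3.536

3.536


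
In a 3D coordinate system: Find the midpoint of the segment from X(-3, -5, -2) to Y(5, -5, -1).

M = ((x₁+x₂)/2, (y₁+y₂)/2, (z₁+z₂)/2)
  = ((-3 + 5)/2, (-5 - 5)/2, (-2 - 1)/2)
  = (2/2, -10/2, -3/2)
  = (1, -5, -1.5)

(1, -5, -1.5)


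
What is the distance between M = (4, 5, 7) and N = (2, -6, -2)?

d = √[(x₂-x₁)² + (y₂-y₁)² + (z₂-z₁)²]
  = √[(-2)² + (-11)² + (-9)²]
  = √[4 + 121 + 81]
  = √206
  ≈ 14.35

14.35


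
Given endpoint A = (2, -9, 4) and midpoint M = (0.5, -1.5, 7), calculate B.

B = 2M - A
  = (2·0.5 - 2, 2·(-1.5) - (-9), 2·7 - 4)
  = (1 - 2, -3 + 9, 14 - 4)
  = (-1, 6, 10)

(-1, 6, 10)


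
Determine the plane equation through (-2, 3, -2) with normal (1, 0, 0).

The plane through P with normal n = (a, b, c) satisfies n·(r - P) = 0,
i.e. ax + by + cz = a·x₀ + b·y₀ + c·z₀.
d = 1·(-2) + 0·3 + 0·(-2)
  = -2 + 0 + 0
  = -2
Equation: x = -2

x = -2


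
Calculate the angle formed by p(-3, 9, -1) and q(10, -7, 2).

p·q = (-3)·10 + 9·(-7) + (-1)·2 = -30 - 63 - 2 = -95
|p| = √((-3)² + 9² + (-1)²) = √91 ≈ 9.539
|q| = √(10² + (-7)² + 2²) = √153 ≈ 12.37
cos θ = (p·q)/(|p||q|) = -95/(9.539·12.37) ≈ -0.8051
θ = arccos(-0.8051) ≈ 143.6°

143.6°


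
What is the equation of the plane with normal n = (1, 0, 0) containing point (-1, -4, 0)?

The plane through P with normal n = (a, b, c) satisfies n·(r - P) = 0,
i.e. ax + by + cz = a·x₀ + b·y₀ + c·z₀.
d = 1·(-1) + 0·(-4) + 0·0
  = -1 + 0 + 0
  = -1
Equation: x = -1

x = -1


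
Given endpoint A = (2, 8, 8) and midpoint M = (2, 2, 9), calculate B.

B = 2M - A
  = (2·2 - 2, 2·2 - 8, 2·9 - 8)
  = (4 - 2, 4 - 8, 18 - 8)
  = (2, -4, 10)

(2, -4, 10)


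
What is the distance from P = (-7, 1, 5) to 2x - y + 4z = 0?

distance = |a·x₀ + b·y₀ + c·z₀ - d| / √(a² + b² + c²)
  = |2·(-7) + (-1)·1 + 4·5 - 0| / √(2² + (-1)² + 4²)
  = |-14 - 1 + 20 + 0| / √(4 + 1 + 16)
  = |5| / √21
  = 5 / 4.583
  ≈ 1.091

1.091


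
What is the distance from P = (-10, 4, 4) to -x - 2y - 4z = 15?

distance = |a·x₀ + b·y₀ + c·z₀ - d| / √(a² + b² + c²)
  = |(-1)·(-10) + (-2)·4 + (-4)·4 - 15| / √((-1)² + (-2)² + (-4)²)
  = |10 - 8 - 16 - 15| / √(1 + 4 + 16)
  = |-29| / √21
  = 29 / 4.583
  ≈ 6.328

6.328


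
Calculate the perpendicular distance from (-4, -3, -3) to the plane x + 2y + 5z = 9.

distance = |a·x₀ + b·y₀ + c·z₀ - d| / √(a² + b² + c²)
  = |1·(-4) + 2·(-3) + 5·(-3) - 9| / √(1² + 2² + 5²)
  = |-4 - 6 - 15 - 9| / √(1 + 4 + 25)
  = |-34| / √30
  = 34 / 5.477
  ≈ 6.208

6.208


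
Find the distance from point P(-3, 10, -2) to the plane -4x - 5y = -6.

distance = |a·x₀ + b·y₀ + c·z₀ - d| / √(a² + b² + c²)
  = |(-4)·(-3) + (-5)·10 + 0·(-2) - (-6)| / √((-4)² + (-5)² + 0²)
  = |12 - 50 + 0 + 6| / √(16 + 25 + 0)
  = |-32| / √41
  = 32 / 6.403
  ≈ 4.998

4.998


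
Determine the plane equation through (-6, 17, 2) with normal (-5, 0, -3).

The plane through P with normal n = (a, b, c) satisfies n·(r - P) = 0,
i.e. ax + by + cz = a·x₀ + b·y₀ + c·z₀.
d = (-5)·(-6) + 0·17 + (-3)·2
  = 30 + 0 - 6
  = 24
Equation: -5x - 3z = 24

-5x - 3z = 24


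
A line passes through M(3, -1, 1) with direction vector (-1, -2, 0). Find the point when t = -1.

P(t) = M + t·d
  = (3 + (-1)·(-1), -1 + (-2)·(-1), 1 + 0·(-1))
  = (3 + 1, -1 + 2, 1 + 0)
  = (4, 1, 1)

(4, 1, 1)


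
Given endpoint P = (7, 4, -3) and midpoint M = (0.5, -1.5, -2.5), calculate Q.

Q = 2M - P
  = (2·0.5 - 7, 2·(-1.5) - 4, 2·(-2.5) - (-3))
  = (1 - 7, -3 - 4, -5 + 3)
  = (-6, -7, -2)

(-6, -7, -2)


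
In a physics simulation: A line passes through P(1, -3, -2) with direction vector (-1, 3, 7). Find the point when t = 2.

P(t) = P + t·d
  = (1 + (-1)·2, -3 + 3·2, -2 + 7·2)
  = (1 - 2, -3 + 6, -2 + 14)
  = (-1, 3, 12)

(-1, 3, 12)


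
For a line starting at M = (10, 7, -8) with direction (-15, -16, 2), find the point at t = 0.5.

P(t) = M + t·d
  = (10 + (-15)·0.5, 7 + (-16)·0.5, -8 + 2·0.5)
  = (10 - 7.5, 7 - 8, -8 + 1)
  = (2.5, -1, -7)

(2.5, -1, -7)


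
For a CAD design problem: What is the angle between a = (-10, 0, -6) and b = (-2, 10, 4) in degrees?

a·b = (-10)·(-2) + 0·10 + (-6)·4 = 20 + 0 - 24 = -4
|a| = √((-10)² + 0² + (-6)²) = √136 ≈ 11.66
|b| = √((-2)² + 10² + 4²) = √120 ≈ 10.95
cos θ = (a·b)/(|a||b|) = -4/(11.66·10.95) ≈ -0.03131
θ = arccos(-0.03131) ≈ 91.79°

91.79°


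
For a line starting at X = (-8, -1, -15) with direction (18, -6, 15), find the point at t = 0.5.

P(t) = X + t·d
  = (-8 + 18·0.5, -1 + (-6)·0.5, -15 + 15·0.5)
  = (-8 + 9, -1 - 3, -15 + 7.5)
  = (1, -4, -7.5)

(1, -4, -7.5)
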